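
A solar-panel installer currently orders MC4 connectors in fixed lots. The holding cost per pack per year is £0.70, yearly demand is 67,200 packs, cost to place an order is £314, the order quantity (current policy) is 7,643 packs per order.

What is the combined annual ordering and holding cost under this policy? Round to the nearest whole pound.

£5,436

Orders/yr = 67,200/7,643 = 8.792; ordering cost = 8.792 × £314 = £2,760.80
Average inventory = 7,643/2 = 3821.5; holding cost = 3821.5 × £0.7 = £2,675.05
Total = £2,760.80 + £2,675.05 = £5,435.85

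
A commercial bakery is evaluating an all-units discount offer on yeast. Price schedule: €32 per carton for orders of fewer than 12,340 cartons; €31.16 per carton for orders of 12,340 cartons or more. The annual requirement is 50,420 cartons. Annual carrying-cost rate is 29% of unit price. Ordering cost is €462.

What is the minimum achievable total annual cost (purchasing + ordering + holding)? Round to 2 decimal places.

€1,628,729.47

H₁ = 29%×€32 = €9.2800;  H₂ = 29%×€31.16 = €9.0364
EOQ₁ = √(2×50,420×462/9.2800) = 2,240.60  (< 12,340, feasible at tier 1)
EOQ₂ = √(2×50,420×462/9.0364) = 2,270.60  (< 12,340 → use Q = 12,340 at tier-2 price)
TC(tier 1 (EOQ₁), Q≈2,240.6) = €1,634,232.72
TC(tier 2, Q≈12,340.0) = €1,628,729.47
Minimum at tier 2: €1,628,729.47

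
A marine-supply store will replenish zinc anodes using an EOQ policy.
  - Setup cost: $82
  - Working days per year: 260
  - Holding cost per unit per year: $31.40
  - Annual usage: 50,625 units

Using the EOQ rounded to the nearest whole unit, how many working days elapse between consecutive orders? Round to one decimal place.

Q* = √(2·D·S / H) = √(2·50,625·82 / 31.4) = √264,410.8 ≈ 514.21 → Q = 514 units
Cycle time = (working days × Q)/D = (260 × 514) / 50,625 = 2.640 days

2.6 days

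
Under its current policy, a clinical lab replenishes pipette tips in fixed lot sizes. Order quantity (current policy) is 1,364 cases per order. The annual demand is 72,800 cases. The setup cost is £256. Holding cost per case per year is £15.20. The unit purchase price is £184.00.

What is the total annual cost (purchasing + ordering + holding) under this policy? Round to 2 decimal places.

Ordering: D/Q × S = 72,800/1,364 × £256 = £13,663.34
Holding:  Q/2 × H = 1,364/2 × £15.2 = £10,366.40
Purchase cost = D·C = 72,800 × 184 = £13,395,200.00
Total = £13,663.34 + £10,366.40 + £13,395,200.00 = £13,419,229.74

£13,419,229.74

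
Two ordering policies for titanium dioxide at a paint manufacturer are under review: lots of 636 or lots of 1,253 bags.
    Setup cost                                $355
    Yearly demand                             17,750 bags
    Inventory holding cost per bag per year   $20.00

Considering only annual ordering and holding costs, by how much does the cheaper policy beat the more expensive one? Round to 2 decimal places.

$1,291.30

For each Q, cost = (D/Q)·S + (Q/2)·H.
TC(636) = (17,750/636)×355 + (636/2)×20 = $16,267.63
TC(1,253) = (17,750/1,253)×355 + (1,253/2)×20 = $17,558.93
|ΔTC| = |$16,267.63 − $17,558.93| = $1,291.30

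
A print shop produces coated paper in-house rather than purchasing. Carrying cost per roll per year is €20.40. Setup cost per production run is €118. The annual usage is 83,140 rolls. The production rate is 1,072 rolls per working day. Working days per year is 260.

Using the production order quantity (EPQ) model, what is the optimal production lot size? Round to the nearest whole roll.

1,171 rolls

Daily demand d = 83,140/260 = 319.769; p = 1072; 1 − d/p = 0.70171
EPQ = √(2DS / (H(1 − d/p)))
    = √(2 × 83,140 × 118 / (20.4 × 0.70171)) ≈ 1,170.76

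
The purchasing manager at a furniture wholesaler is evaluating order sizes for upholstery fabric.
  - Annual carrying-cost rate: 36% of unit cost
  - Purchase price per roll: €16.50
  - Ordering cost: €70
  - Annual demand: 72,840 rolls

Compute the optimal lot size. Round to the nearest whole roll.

H = i·C = 0.36 × €16.5 = €5.9400 per roll-year
Optimal lot size Q* = (2 × 72,840 × €70 / €5.94)^½ ≈ 1,310.25

1,310 rolls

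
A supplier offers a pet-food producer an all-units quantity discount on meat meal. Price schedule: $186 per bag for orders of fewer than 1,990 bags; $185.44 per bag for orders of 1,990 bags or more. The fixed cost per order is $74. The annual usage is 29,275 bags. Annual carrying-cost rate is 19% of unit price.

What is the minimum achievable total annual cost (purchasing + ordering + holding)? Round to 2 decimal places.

$5,457,524.07

H₁ = 19%×$186 = $35.3400;  H₂ = 19%×$185.44 = $35.2336
EOQ₁ = √(2×29,275×74/35.3400) = 350.14  (< 1,990, feasible at tier 1)
EOQ₂ = √(2×29,275×74/35.2336) = 350.67  (< 1,990 → use Q = 1,990 at tier-2 price)
TC(tier 1 (EOQ₁), Q≈350.1) = $5,457,524.07
TC(tier 2, Q≈1,990.0) = $5,464,902.05
Minimum at tier 1 (EOQ₁): $5,457,524.07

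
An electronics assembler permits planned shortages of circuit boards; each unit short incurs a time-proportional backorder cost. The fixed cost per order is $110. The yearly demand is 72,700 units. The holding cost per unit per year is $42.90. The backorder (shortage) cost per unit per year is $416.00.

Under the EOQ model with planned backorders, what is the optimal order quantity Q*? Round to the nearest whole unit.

641 units

Basic EOQ = √(2·72,700·110/42.9) = 610.590
Backorder adjustment √((H+b)/b) = √((42.9+416)/416) = 1.0503
Q* = 610.590 × 1.0503 ≈ 641.30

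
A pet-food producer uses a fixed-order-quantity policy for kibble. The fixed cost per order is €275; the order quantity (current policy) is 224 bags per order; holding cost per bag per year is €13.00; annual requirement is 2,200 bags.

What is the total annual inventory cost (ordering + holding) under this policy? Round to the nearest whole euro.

Ordering: D/Q × S = 2,200/224 × €275 = €2,700.89
Holding:  Q/2 × H = 224/2 × €13 = €1,456.00
Total = €2,700.89 + €1,456.00 = €4,156.89

€4,157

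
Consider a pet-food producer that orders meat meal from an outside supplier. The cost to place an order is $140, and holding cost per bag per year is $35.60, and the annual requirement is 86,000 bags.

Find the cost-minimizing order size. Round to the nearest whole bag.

EOQ = √(2DS/H) = √(2 × 86,000 × 140 / 35.6)
    = √(676,404.49) ≈ 822.44

822 bags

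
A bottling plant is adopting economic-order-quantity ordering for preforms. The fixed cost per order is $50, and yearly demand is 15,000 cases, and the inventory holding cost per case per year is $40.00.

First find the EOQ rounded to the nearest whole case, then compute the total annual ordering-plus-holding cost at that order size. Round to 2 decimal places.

Optimal lot size Q* = (2 × 15,000 × $50 / $40)^½ ≈ 193.65 → Q = 194 cases
Ordering: D/Q × S = 15,000/194 × $50 = $3,865.98
Holding:  Q/2 × H = 194/2 × $40 = $3,880.00
Total = $3,865.98 + $3,880.00 = $7,745.98

$7,745.98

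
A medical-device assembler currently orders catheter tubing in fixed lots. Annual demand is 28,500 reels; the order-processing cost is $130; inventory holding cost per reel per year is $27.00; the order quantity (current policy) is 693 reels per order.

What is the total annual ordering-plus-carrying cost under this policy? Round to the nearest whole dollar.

$14,702

Orders/yr = 28,500/693 = 41.126; ordering cost = 41.126 × $130 = $5,346.32
Average inventory = 693/2 = 346.5; holding cost = 346.5 × $27 = $9,355.50
Total = $5,346.32 + $9,355.50 = $14,701.82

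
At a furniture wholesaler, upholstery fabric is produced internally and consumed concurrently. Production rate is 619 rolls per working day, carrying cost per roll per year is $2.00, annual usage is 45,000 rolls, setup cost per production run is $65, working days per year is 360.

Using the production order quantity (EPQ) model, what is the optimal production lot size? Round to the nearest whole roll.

Daily demand d = 45,000/360 = 125.000; p = 619; 1 − d/p = 0.79806
EPQ = √(2DS / (H(1 − d/p)))
    = √(2 × 45,000 × 65 / (2 × 0.79806)) ≈ 1,914.45

1,914 rolls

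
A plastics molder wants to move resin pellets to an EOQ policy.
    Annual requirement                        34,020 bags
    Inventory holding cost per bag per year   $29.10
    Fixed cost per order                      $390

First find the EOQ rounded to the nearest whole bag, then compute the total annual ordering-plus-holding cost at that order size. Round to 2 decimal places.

$27,788.23

Q* = √(2·D·S / H) = √(2·34,020·390 / 29.1) = √911,876.3 ≈ 954.92 → Q = 955 bags
Annual ordering cost = (D/Q)·S = (34,020/955) × 390 = $13,892.98
Annual holding cost  = (Q/2)·H = (955/2) × 29.1 = $13,895.25
Total = $13,892.98 + $13,895.25 = $27,788.23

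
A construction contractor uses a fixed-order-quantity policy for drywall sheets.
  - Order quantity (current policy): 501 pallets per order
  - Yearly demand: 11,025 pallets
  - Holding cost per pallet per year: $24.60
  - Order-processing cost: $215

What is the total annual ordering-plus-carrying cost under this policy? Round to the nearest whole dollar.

$10,894

Orders/yr = 11,025/501 = 22.006; ordering cost = 22.006 × $215 = $4,731.29
Average inventory = 501/2 = 250.5; holding cost = 250.5 × $24.6 = $6,162.30
Total = $4,731.29 + $6,162.30 = $10,893.59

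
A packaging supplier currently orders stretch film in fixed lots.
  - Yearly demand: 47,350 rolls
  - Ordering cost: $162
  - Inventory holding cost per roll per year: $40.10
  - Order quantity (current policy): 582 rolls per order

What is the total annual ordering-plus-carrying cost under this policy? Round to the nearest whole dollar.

Ordering: D/Q × S = 47,350/582 × $162 = $13,179.90
Holding:  Q/2 × H = 582/2 × $40.1 = $11,669.10
Total = $13,179.90 + $11,669.10 = $24,849.00

$24,849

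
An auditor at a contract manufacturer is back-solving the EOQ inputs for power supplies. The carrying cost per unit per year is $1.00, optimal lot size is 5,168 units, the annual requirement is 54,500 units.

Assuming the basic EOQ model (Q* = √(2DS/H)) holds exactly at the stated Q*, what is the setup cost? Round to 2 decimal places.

$245.03

EOQ relation: Q² = 2DS/H, so rearrange for the unknown.
S = Q²H / (2D) = 5,168² × 1 / (2 × 54,500) = 245.0296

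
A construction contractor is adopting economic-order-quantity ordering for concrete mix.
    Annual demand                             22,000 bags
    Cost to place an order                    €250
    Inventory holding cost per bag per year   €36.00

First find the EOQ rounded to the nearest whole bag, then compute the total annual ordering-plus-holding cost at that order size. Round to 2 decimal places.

€19,899.75

2DS/H = 2·22,000·250/36 = 305,555.56
EOQ = √305,555.56 ≈ 552.77 → Q = 553 bags
Ordering: D/Q × S = 22,000/553 × €250 = €9,945.75
Holding:  Q/2 × H = 553/2 × €36 = €9,954.00
Total = €9,945.75 + €9,954.00 = €19,899.75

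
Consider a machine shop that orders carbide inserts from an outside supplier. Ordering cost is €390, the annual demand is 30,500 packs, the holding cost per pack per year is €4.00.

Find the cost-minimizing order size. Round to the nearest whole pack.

2,439 packs

EOQ = √(2DS/H) = √(2 × 30,500 × 390 / 4)
    = √(5,947,500.00) ≈ 2,438.75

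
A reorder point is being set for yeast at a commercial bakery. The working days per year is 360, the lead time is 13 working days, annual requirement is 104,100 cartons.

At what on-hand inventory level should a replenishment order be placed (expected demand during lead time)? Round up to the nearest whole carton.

Daily demand d = 104,100 / 360 = 289.167 cartons/day
Demand during lead time = 289.167 × 13 = 3,759.17
Reorder point = 3,759.17 → round up

3,760 cartons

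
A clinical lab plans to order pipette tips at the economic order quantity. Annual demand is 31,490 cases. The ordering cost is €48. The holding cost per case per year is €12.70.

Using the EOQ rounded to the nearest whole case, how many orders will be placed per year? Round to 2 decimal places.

2DS/H = 2·31,490·48/12.7 = 238,034.65
EOQ = √238,034.65 ≈ 487.89 → Q = 488
N = D/Q = 31,490/488 ≈ 64.529 orders/yr

64.53 orders per year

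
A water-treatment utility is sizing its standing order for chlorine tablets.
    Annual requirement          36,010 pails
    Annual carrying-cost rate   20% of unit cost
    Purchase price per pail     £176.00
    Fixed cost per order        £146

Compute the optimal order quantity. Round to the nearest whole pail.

547 pails

H = i·C = 0.2 × £176 = £35.2000 per pail-year
Q* = √(2·D·S / H) = √(2·36,010·146 / 35.2) = √298,719.3 ≈ 546.55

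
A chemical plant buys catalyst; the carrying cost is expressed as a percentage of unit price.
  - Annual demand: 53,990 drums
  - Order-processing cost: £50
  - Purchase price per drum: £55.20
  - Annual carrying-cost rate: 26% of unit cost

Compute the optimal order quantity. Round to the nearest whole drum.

H = i·C = 0.26 × £55.2 = £14.3520 per drum-year
2DS/H = 2·53,990·50/14.352 = 376,184.50
EOQ = √376,184.50 ≈ 613.34

613 drums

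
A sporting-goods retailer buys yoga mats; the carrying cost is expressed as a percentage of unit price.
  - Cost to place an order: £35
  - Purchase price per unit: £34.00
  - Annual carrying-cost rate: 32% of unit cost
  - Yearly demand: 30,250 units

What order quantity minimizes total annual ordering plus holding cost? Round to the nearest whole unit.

441 units

Carrying cost H = £34 × 32% = £10.8800/unit/yr
Q* = √(2·D·S / H) = √(2·30,250·35 / 10.88) = √194,623.2 ≈ 441.16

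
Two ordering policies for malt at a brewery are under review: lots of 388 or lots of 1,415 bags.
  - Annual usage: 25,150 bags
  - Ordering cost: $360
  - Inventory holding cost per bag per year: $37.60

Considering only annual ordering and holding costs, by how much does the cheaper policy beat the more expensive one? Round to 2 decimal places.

$2,371.14

Annual cost at Q: ordering D·S/Q plus holding Q·H/2.
TC(388) = (25,150/388)×360 + (388/2)×37.6 = $30,629.45
TC(1,415) = (25,150/1,415)×360 + (1,415/2)×37.6 = $33,000.59
|ΔTC| = |$30,629.45 − $33,000.59| = $2,371.14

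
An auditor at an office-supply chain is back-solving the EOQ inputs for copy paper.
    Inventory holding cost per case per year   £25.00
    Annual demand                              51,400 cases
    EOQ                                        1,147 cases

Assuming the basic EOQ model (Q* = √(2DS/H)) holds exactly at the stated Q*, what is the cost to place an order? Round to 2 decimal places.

From Q* = √(2DS/H) ⇒ Q*² = 2DS/H.
S = Q²H / (2D) = 1,147² × 25 / (2 × 51,400) = 319.9438

£319.94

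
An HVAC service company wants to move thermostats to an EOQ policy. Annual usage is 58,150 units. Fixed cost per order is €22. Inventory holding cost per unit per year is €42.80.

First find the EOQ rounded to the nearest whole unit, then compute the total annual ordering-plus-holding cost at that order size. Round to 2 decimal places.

Optimal lot size Q* = (2 × 58,150 × €22 / €42.8)^½ ≈ 244.50 → Q = 245 units
Orders/yr = 58,150/245 = 237.347; ordering cost = 237.347 × €22 = €5,221.63
Average inventory = 245/2 = 122.5; holding cost = 122.5 × €42.8 = €5,243.00
Total = €5,221.63 + €5,243.00 = €10,464.63

€10,464.63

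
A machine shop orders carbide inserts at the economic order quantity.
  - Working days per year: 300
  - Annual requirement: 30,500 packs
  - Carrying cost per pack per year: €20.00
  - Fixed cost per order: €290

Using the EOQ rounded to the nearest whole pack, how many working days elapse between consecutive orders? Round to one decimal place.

Q* = √(2·D·S / H) = √(2·30,500·290 / 20) = √884,500.0 ≈ 940.48 → Q = 940 packs
Days between orders = 300 / (D/Q) = 300 / 32.447 ≈ 9.246

9.2 days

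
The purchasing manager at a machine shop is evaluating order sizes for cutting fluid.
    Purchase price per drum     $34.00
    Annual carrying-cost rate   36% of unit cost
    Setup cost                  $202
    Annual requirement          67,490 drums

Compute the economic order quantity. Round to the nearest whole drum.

1,493 drums

H = i·C = 0.36 × $34 = $12.2400 per drum-year
EOQ = √(2DS/H) = √(2 × 67,490 × 202 / 12.24)
    = √(2,227,611.11) ≈ 1,492.52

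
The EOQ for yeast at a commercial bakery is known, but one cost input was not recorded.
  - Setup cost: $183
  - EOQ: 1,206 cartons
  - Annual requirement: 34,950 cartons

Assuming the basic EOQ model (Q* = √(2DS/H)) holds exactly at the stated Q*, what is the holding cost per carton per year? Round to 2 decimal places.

$8.79

Since Q* = (2DS/H)^½, squaring gives Q*²·H = 2DS.
H = 2DS / Q² = 2 × 34,950 × 183 / 1,206² = 8.7950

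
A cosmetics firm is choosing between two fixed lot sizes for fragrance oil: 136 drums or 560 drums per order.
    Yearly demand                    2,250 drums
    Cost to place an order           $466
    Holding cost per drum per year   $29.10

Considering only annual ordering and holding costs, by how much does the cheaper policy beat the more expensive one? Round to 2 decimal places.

$331.96

For each Q, cost = (D/Q)·S + (Q/2)·H.
TC(136) = (2,250/136)×466 + (136/2)×29.1 = $9,688.36
TC(560) = (2,250/560)×466 + (560/2)×29.1 = $10,020.32
Lots of 136 are cheaper by $331.96.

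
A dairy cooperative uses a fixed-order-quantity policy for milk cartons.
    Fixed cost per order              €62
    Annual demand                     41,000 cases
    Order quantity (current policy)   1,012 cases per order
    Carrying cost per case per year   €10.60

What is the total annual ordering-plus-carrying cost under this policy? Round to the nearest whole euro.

Annual ordering cost = (D/Q)·S = (41,000/1,012) × 62 = €2,511.86
Annual holding cost  = (Q/2)·H = (1,012/2) × 10.6 = €5,363.60
Total = €2,511.86 + €5,363.60 = €7,875.46

€7,875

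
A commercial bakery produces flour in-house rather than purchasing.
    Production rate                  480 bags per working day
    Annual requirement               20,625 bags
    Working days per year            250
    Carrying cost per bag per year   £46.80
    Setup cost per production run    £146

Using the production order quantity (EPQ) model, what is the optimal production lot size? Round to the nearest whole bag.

Daily demand d = 20,625/250 = 82.500; p = 480; 1 − d/p = 0.82812
EPQ = √(2DS / (H(1 − d/p)))
    = √(2 × 20,625 × 146 / (46.8 × 0.82812)) ≈ 394.20

394 bags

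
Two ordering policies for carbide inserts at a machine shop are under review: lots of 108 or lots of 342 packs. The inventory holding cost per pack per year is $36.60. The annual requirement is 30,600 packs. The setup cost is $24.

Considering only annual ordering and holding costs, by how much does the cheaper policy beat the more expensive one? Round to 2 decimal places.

For each Q, cost = (D/Q)·S + (Q/2)·H.
TC(108) = (30,600/108)×24 + (108/2)×36.6 = $8,776.40
TC(342) = (30,600/342)×24 + (342/2)×36.6 = $8,405.97
Lots of 342 are cheaper by $370.43.

$370.43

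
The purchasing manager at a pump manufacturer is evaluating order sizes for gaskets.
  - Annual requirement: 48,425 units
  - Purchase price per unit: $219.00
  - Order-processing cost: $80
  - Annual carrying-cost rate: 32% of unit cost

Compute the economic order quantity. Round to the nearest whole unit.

Carrying cost H = $219 × 32% = $70.0800/unit/yr
Q* = √(2·D·S / H) = √(2·48,425·80 / 70.08) = √110,559.4 ≈ 332.50

333 units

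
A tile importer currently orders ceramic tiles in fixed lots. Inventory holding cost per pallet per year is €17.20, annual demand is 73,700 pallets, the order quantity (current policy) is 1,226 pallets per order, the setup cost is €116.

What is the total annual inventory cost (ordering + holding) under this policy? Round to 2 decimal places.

€17,516.85

Orders/yr = 73,700/1,226 = 60.114; ordering cost = 60.114 × €116 = €6,973.25
Average inventory = 1,226/2 = 613; holding cost = 613 × €17.2 = €10,543.60
Total = €6,973.25 + €10,543.60 = €17,516.85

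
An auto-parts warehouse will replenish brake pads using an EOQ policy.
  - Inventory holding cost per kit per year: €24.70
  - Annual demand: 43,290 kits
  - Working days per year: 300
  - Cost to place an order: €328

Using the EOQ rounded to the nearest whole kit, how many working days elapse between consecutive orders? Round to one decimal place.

EOQ = √(2DS/H) = √(2 × 43,290 × 328 / 24.7)
    = √(1,149,726.32) ≈ 1,072.25 → Q = 1,072 kits
Days between orders = 300 / (D/Q) = 300 / 40.382 ≈ 7.429

7.4 days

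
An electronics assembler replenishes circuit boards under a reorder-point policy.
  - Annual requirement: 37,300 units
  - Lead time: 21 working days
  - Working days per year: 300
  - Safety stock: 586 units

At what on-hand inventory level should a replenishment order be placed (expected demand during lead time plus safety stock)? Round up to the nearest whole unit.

Daily demand d = 37,300 / 300 = 124.333 units/day
Demand during lead time = 124.333 × 21 = 2,611.00
Reorder point = 2,611.00 + 586 = 3,197.00 → round up

3,197 units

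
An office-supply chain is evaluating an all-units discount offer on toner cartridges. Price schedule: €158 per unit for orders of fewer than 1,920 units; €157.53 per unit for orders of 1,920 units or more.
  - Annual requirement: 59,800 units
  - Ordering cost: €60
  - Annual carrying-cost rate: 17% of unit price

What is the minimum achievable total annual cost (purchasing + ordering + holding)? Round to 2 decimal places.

H₁ = 17%×€158 = €26.8600;  H₂ = 17%×€157.53 = €26.7801
EOQ₁ = √(2×59,800×60/26.8600) = 516.88  (< 1,920, feasible at tier 1)
EOQ₂ = √(2×59,800×60/26.7801) = 517.65  (< 1,920 → use Q = 1,920 at tier-2 price)
TC(tier 1 (EOQ₁), Q≈516.9) = €9,462,283.35
TC(tier 2, Q≈1,920.0) = €9,447,871.65
Minimum at tier 2: €9,447,871.65

€9,447,871.65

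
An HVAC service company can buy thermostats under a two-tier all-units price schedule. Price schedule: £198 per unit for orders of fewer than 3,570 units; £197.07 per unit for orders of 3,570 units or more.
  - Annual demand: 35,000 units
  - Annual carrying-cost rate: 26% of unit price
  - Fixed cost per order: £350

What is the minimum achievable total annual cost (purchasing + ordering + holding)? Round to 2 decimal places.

H₁ = 26%×£198 = £51.4800;  H₂ = 26%×£197.07 = £51.2382
EOQ₁ = √(2×35,000×350/51.4800) = 689.86  (< 3,570, feasible at tier 1)
EOQ₂ = √(2×35,000×350/51.2382) = 691.49  (< 3,570 → use Q = 3,570 at tier-2 price)
TC(tier 1 (EOQ₁), Q≈689.9) = £6,965,514.22
TC(tier 2, Q≈3,570.0) = £6,992,341.56
Minimum at tier 1 (EOQ₁): £6,965,514.22

£6,965,514.22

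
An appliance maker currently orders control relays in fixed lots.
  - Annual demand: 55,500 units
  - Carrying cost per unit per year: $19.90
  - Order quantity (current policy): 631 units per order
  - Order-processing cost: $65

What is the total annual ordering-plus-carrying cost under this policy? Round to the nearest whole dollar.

Ordering: D/Q × S = 55,500/631 × $65 = $5,717.12
Holding:  Q/2 × H = 631/2 × $19.9 = $6,278.45
Total = $5,717.12 + $6,278.45 = $11,995.57

$11,996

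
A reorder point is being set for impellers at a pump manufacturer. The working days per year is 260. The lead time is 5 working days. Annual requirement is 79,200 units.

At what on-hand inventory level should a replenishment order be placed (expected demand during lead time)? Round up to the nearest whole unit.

1,524 units

Daily demand d = 79,200 / 260 = 304.615 units/day
Demand during lead time = 304.615 × 5 = 1,523.08
Reorder point = 1,523.08 → round up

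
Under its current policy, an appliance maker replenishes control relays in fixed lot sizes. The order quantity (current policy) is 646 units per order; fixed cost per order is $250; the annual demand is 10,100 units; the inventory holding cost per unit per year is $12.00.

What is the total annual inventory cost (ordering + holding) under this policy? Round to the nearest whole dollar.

Annual ordering cost = (D/Q)·S = (10,100/646) × 250 = $3,908.67
Annual holding cost  = (Q/2)·H = (646/2) × 12 = $3,876.00
Total = $3,908.67 + $3,876.00 = $7,784.67

$7,785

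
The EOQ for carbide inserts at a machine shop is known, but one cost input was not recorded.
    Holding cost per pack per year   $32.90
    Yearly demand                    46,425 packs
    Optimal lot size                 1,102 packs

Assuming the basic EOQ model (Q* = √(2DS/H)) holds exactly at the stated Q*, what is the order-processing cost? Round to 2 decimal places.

From Q* = √(2DS/H) ⇒ Q*² = 2DS/H.
S = Q²H / (2D) = 1,102² × 32.9 / (2 × 46,425) = 430.3058

$430.31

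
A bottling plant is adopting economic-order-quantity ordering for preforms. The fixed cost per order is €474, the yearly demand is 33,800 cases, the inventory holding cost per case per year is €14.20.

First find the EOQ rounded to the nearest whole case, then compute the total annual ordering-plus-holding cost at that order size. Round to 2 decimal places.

€21,330.78

EOQ = √(2DS/H) = √(2 × 33,800 × 474 / 14.2)
    = √(2,256,507.04) ≈ 1,502.17 → Q = 1,502 cases
Annual ordering cost = (D/Q)·S = (33,800/1,502) × 474 = €10,666.58
Annual holding cost  = (Q/2)·H = (1,502/2) × 14.2 = €10,664.20
Total = €10,666.58 + €10,664.20 = €21,330.78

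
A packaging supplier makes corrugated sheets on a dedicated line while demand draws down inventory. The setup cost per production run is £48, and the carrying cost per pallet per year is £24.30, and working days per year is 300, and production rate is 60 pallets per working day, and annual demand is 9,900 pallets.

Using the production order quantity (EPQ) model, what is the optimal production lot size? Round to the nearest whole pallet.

Daily demand d = 9,900/300 = 33.000; p = 60; 1 − d/p = 0.45000
EPQ = √(2DS / (H(1 − d/p)))
    = √(2 × 9,900 × 48 / (24.3 × 0.45000)) ≈ 294.81

295 pallets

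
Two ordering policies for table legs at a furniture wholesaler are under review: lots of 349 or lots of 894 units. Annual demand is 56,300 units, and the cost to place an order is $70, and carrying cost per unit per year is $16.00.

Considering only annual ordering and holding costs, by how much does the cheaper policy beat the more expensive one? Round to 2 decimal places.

For each Q, cost = (D/Q)·S + (Q/2)·H.
TC(349) = (56,300/349)×70 + (349/2)×16 = $14,084.26
TC(894) = (56,300/894)×70 + (894/2)×16 = $11,560.28
Cheaper: Q = 894.  Difference = $2,523.99

$2,523.99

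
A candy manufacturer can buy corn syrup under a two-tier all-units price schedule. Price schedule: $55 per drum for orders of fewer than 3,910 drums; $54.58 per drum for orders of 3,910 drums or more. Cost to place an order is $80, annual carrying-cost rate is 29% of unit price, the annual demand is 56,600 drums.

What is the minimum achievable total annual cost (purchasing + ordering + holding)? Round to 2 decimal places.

H₁ = 29%×$55 = $15.9500;  H₂ = 29%×$54.58 = $15.8282
EOQ₁ = √(2×56,600×80/15.9500) = 753.51  (< 3,910, feasible at tier 1)
EOQ₂ = √(2×56,600×80/15.8282) = 756.40  (< 3,910 → use Q = 3,910 at tier-2 price)
TC(tier 1 (EOQ₁), Q≈753.5) = $3,125,018.45
TC(tier 2, Q≈3,910.0) = $3,121,330.19
Minimum at tier 2: $3,121,330.19

$3,121,330.19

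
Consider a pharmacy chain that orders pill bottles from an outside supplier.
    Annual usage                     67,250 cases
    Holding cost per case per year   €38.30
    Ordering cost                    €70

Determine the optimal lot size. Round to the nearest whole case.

496 cases

2DS/H = 2·67,250·70/38.3 = 245,822.45
EOQ = √245,822.45 ≈ 495.80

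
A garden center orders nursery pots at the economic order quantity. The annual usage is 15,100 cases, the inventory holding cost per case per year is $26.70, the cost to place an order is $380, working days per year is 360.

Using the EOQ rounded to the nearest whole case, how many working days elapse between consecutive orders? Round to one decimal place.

Q* = √(2·D·S / H) = √(2·15,100·380 / 26.7) = √429,812.7 ≈ 655.60 → Q = 656 cases
Days between orders = 360 / (D/Q) = 360 / 23.018 ≈ 15.640

15.6 days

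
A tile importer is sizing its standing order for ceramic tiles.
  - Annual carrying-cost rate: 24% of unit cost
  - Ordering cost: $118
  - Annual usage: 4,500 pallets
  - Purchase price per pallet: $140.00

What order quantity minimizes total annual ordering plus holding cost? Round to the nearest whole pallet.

Carrying cost H = $140 × 24% = $33.6000/pallet/yr
2DS/H = 2·4,500·118/33.6 = 31,607.14
EOQ = √31,607.14 ≈ 177.78

178 pallets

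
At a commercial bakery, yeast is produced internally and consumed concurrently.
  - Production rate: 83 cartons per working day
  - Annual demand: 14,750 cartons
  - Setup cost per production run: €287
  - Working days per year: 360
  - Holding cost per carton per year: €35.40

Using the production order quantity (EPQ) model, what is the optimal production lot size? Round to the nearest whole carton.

687 cartons

Daily demand d = 14,750/360 = 40.972; p = 83; 1 − d/p = 0.50636
EPQ = √(2DS / (H(1 − d/p)))
    = √(2 × 14,750 × 287 / (35.4 × 0.50636)) ≈ 687.26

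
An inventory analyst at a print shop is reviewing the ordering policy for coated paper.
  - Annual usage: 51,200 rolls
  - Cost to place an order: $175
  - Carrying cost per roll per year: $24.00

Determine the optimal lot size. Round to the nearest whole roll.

864 rolls

EOQ = √(2DS/H) = √(2 × 51,200 × 175 / 24)
    = √(746,666.67) ≈ 864.10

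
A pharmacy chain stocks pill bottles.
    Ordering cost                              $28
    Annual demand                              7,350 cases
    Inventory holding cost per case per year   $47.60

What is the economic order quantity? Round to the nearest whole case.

93 cases

Q* = √(2·D·S / H) = √(2·7,350·28 / 47.6) = √8,647.1 ≈ 92.99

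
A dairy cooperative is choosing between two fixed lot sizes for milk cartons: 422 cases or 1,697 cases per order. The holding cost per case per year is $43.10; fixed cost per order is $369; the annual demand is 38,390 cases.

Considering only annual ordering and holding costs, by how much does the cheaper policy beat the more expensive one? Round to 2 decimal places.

$2,255.36

TC(Q) = (D/Q)S + (Q/2)H
TC(422) = (38,390/422)×369 + (422/2)×43.1 = $42,662.61
TC(1,697) = (38,390/1,697)×369 + (1,697/2)×43.1 = $44,917.97
Cheaper: Q = 422.  Difference = $2,255.36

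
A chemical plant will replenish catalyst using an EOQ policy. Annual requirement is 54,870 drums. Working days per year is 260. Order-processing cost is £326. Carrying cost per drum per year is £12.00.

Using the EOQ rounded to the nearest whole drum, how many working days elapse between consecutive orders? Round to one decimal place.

Q* = √(2·D·S / H) = √(2·54,870·326 / 12) = √2,981,270.0 ≈ 1,726.64 → Q = 1,727 drums
Days between orders = 260 / (D/Q) = 260 / 31.772 ≈ 8.183

8.2 days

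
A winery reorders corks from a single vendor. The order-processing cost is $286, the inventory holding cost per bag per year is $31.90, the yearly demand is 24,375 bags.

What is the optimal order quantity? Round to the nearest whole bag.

EOQ = √(2DS/H) = √(2 × 24,375 × 286 / 31.9)
    = √(437,068.97) ≈ 661.11

661 bags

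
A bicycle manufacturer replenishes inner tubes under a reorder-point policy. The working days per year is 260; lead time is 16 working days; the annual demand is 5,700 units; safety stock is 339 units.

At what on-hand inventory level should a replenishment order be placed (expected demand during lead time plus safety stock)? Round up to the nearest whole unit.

Daily demand d = 5,700 / 260 = 21.923 units/day
Demand during lead time = 21.923 × 16 = 350.77
Reorder point = 350.77 + 339 = 689.77 → round up

690 units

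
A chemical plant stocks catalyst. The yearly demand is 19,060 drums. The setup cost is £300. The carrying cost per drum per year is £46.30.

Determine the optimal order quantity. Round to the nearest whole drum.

497 drums

Q* = √(2·D·S / H) = √(2·19,060·300 / 46.3) = √246,997.8 ≈ 496.99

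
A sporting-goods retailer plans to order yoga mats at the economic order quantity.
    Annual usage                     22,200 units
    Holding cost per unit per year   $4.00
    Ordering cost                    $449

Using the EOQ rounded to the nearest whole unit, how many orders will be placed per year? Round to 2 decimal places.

9.95 orders per year

Q* = √(2·D·S / H) = √(2·22,200·449 / 4) = √4,983,900.0 ≈ 2,232.47 → Q = 2,232
Orders per year = D/Q = 22,200 / 2,232 = 9.946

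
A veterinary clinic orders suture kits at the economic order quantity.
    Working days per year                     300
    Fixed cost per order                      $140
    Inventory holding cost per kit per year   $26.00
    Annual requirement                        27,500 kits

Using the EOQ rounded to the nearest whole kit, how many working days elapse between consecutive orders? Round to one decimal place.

5.9 days

Q* = √(2·D·S / H) = √(2·27,500·140 / 26) = √296,153.8 ≈ 544.20 → Q = 544 kits
Cycle time = (working days × Q)/D = (300 × 544) / 27,500 = 5.935 days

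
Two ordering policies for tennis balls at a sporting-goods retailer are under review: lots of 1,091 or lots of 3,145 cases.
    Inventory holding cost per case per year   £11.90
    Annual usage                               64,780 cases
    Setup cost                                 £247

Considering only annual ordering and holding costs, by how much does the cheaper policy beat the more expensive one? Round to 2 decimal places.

Annual cost at Q: ordering D·S/Q plus holding Q·H/2.
TC(1,091) = (64,780/1,091)×247 + (1,091/2)×11.9 = £21,157.50
TC(3,145) = (64,780/3,145)×247 + (3,145/2)×11.9 = £23,800.40
Cheaper: Q = 1,091.  Difference = £2,642.90

£2,642.90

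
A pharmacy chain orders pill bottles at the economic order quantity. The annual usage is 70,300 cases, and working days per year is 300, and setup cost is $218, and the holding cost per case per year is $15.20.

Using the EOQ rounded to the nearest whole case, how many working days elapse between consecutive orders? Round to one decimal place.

6.1 days

EOQ = √(2DS/H) = √(2 × 70,300 × 218 / 15.2)
    = √(2,016,500.00) ≈ 1,420.04 → Q = 1,420 cases
Days between orders = 300 / (D/Q) = 300 / 49.507 ≈ 6.060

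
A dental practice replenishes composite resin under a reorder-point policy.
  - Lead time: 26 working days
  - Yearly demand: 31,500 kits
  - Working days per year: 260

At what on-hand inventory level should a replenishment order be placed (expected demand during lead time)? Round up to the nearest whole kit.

Daily demand d = 31,500 / 260 = 121.154 kits/day
Demand during lead time = 121.154 × 26 = 3,150.00
Reorder point = 3,150.00 → round up

3,150 kits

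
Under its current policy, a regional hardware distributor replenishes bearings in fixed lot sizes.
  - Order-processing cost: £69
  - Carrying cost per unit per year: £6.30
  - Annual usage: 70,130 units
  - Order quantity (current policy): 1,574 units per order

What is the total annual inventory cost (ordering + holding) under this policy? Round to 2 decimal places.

£8,032.41

Ordering: D/Q × S = 70,130/1,574 × £69 = £3,074.31
Holding:  Q/2 × H = 1,574/2 × £6.3 = £4,958.10
Total = £3,074.31 + £4,958.10 = £8,032.41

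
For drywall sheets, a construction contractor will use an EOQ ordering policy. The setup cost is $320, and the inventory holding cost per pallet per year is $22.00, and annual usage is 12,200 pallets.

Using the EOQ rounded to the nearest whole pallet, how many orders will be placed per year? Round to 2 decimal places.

20.47 orders per year

Q* = √(2·D·S / H) = √(2·12,200·320 / 22) = √354,909.1 ≈ 595.74 → Q = 596
N = D/Q = 12,200/596 ≈ 20.470 orders/yr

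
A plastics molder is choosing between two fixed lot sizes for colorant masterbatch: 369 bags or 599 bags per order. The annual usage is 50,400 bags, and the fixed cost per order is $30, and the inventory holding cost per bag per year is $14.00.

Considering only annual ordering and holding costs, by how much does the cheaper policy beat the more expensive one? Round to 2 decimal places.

For each Q, cost = (D/Q)·S + (Q/2)·H.
TC(369) = (50,400/369)×30 + (369/2)×14 = $6,680.56
TC(599) = (50,400/599)×30 + (599/2)×14 = $6,717.21
Cheaper: Q = 369.  Difference = $36.65

$36.65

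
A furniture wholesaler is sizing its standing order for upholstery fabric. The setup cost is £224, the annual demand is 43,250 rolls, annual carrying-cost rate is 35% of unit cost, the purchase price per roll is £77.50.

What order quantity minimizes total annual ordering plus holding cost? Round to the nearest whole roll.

845 rolls

H = i·C = 0.35 × £77.5 = £27.1250 per roll-year
Q* = √(2·D·S / H) = √(2·43,250·224 / 27.125) = √714,322.6 ≈ 845.18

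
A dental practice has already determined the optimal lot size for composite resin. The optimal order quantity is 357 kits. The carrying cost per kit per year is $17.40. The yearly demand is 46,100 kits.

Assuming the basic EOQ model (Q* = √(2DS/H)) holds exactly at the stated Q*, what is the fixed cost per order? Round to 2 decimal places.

$24.05

EOQ relation: Q² = 2DS/H, so rearrange for the unknown.
S = Q²H / (2D) = 357² × 17.4 / (2 × 46,100) = 24.0522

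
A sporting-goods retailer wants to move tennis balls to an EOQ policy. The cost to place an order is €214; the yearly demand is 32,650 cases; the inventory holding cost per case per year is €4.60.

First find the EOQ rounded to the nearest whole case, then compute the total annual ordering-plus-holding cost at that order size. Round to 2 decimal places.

€8,017.56

Q* = √(2·D·S / H) = √(2·32,650·214 / 4.6) = √3,037,869.6 ≈ 1,742.95 → Q = 1,743 cases
Ordering: D/Q × S = 32,650/1,743 × €214 = €4,008.66
Holding:  Q/2 × H = 1,743/2 × €4.6 = €4,008.90
Total = €4,008.66 + €4,008.90 = €8,017.56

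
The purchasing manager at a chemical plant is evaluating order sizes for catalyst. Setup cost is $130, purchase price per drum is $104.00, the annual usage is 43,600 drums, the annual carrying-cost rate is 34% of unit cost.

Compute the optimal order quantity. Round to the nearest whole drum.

Holding cost per drum per year: H = 34% × $104 = $35.3600
EOQ = √(2DS/H) = √(2 × 43,600 × 130 / 35.36)
    = √(320,588.24) ≈ 566.21

566 drums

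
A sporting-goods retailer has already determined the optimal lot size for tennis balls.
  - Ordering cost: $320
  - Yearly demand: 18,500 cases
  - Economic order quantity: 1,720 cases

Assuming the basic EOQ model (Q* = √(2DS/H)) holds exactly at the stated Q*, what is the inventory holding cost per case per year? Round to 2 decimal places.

Since Q* = (2DS/H)^½, squaring gives Q*²·H = 2DS.
H = 2DS / Q² = 2 × 18,500 × 320 / 1,720² = 4.0022

$4.00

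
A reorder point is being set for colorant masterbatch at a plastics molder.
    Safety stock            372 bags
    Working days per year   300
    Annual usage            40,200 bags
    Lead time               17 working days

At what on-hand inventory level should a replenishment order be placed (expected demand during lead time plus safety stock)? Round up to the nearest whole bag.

Daily demand d = 40,200 / 300 = 134.000 bags/day
Demand during lead time = 134.000 × 17 = 2,278.00
Reorder point = 2,278.00 + 372 = 2,650.00 → round up

2,650 bags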